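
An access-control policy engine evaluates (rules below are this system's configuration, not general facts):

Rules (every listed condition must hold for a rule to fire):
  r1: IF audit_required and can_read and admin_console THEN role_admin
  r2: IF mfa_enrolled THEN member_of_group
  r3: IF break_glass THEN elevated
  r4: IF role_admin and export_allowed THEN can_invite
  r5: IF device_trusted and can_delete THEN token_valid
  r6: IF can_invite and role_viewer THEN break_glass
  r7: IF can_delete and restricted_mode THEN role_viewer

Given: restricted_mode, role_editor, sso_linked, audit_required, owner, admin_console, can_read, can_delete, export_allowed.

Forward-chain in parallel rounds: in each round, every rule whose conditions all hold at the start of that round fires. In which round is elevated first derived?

Round 1: r1 [IF audit_required and can_read and admin_console THEN role_admin]; r7 [IF can_delete and restricted_mode THEN role_viewer]. Adds role_admin, role_viewer.
Round 2: r4 [IF role_admin and export_allowed THEN can_invite]. Adds can_invite.
Round 3: r6 [IF can_invite and role_viewer THEN break_glass]. Adds break_glass.
Round 4: r3 [IF break_glass THEN elevated]. Adds elevated.
elevated first appears in round 4.

4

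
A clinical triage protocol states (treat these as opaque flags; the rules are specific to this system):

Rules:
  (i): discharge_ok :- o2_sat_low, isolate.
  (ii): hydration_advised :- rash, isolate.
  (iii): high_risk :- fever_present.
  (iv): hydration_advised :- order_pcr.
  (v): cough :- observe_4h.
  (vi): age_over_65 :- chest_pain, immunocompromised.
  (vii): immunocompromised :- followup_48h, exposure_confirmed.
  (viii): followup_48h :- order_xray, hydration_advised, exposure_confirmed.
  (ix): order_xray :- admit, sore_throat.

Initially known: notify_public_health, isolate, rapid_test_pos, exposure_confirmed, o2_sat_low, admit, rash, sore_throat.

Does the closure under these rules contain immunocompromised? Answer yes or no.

yes

Round 1 fires (i), (ii), (ix), giving discharge_ok, hydration_advised, order_xray.
Round 2 fires (viii), giving followup_48h.
Round 3 fires (vii), giving immunocompromised.
immunocompromised appears in round 3, so it is derivable.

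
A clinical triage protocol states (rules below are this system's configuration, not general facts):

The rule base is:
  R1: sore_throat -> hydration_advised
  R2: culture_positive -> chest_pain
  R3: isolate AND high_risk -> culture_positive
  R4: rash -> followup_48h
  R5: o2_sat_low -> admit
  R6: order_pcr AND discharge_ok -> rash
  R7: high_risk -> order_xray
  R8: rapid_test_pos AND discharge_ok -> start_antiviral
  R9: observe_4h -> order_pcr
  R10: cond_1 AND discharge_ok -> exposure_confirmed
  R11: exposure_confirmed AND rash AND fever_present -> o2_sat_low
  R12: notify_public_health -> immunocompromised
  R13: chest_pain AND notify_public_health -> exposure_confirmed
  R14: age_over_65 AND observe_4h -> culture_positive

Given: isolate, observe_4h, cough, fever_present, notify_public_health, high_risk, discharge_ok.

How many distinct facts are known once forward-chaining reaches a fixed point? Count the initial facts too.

17

Round 1 fires R3, R7, R9, R12, giving culture_positive, order_xray, order_pcr, immunocompromised.
Round 2 fires R2, R6, giving chest_pain, rash.
Round 3 fires R4, R13, giving followup_48h, exposure_confirmed.
Round 4 fires R11, giving o2_sat_low.
Round 5 fires R5, giving admit.
Closure: {admit, chest_pain, cough, culture_positive, discharge_ok, exposure_confirmed, fever_present, followup_48h, high_risk, immunocompromised, isolate, notify_public_health, o2_sat_low, observe_4h, order_pcr, order_xray, rash} — 17 facts.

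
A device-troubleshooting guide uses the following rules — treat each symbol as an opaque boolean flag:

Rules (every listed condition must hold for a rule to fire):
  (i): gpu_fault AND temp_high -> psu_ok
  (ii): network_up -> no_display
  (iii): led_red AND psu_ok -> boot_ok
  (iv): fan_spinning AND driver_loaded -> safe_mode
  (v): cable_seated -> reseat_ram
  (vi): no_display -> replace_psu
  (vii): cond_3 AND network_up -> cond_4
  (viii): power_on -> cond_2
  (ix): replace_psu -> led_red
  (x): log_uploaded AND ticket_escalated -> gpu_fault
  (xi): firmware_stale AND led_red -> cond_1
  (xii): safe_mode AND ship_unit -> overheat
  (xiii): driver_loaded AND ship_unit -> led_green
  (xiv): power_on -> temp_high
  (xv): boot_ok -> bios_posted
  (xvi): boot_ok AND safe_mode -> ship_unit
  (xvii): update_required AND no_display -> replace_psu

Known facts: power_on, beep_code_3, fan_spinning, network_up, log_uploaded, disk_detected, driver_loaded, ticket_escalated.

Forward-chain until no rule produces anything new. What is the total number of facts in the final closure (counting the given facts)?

21

Round 1: (ii) [network_up -> no_display]; (iv) [fan_spinning AND driver_loaded -> safe_mode]; (viii) [power_on -> cond_2]; (x) [log_uploaded AND ticket_escalated -> gpu_fault]; (xiv) [power_on -> temp_high]. Adds no_display, safe_mode, cond_2, gpu_fault, temp_high.
Round 2: (i) [gpu_fault AND temp_high -> psu_ok]; (vi) [no_display -> replace_psu]. Adds psu_ok, replace_psu.
Round 3: (ix) [replace_psu -> led_red]. Adds led_red.
Round 4: (iii) [led_red AND psu_ok -> boot_ok]. Adds boot_ok.
Round 5: (xv) [boot_ok -> bios_posted]; (xvi) [boot_ok AND safe_mode -> ship_unit]. Adds bios_posted, ship_unit.
Round 6: (xii) [safe_mode AND ship_unit -> overheat]; (xiii) [driver_loaded AND ship_unit -> led_green]. Adds overheat, led_green.
Closure: {beep_code_3, bios_posted, boot_ok, cond_2, disk_detected, driver_loaded, fan_spinning, gpu_fault, led_green, led_red, log_uploaded, network_up, no_display, overheat, power_on, psu_ok, replace_psu, safe_mode, ship_unit, temp_high, ticket_escalated} — 21 facts.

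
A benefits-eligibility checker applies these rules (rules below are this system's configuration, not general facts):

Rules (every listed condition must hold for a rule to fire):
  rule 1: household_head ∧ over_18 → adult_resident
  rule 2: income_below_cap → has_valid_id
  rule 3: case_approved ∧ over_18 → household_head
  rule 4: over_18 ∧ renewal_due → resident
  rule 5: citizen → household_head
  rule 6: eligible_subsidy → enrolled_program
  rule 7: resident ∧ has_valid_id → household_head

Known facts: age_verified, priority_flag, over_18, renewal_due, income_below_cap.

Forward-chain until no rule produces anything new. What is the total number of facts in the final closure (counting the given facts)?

Round 1: rule 2 [income_below_cap → has_valid_id]; rule 4 [over_18 ∧ renewal_due → resident]. Adds has_valid_id, resident.
Round 2: rule 7 [resident ∧ has_valid_id → household_head]. Adds household_head.
Round 3: rule 1 [household_head ∧ over_18 → adult_resident]. Adds adult_resident.
Closure: {adult_resident, age_verified, has_valid_id, household_head, income_below_cap, over_18, priority_flag, renewal_due, resident} — 9 facts.

9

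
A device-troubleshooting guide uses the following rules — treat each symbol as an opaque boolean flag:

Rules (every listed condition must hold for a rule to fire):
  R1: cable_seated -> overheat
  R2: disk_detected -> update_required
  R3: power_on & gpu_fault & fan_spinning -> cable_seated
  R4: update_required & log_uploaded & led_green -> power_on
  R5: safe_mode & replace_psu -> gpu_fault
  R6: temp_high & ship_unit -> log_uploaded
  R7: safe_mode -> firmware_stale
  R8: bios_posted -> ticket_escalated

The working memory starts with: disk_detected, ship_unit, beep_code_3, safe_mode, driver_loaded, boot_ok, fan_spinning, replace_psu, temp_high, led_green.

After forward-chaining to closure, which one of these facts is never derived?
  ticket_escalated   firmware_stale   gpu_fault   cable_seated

Round 1 fires R2, R5, R6, R7, giving update_required, gpu_fault, log_uploaded, firmware_stale.
Round 2 fires R4, giving power_on.
Round 3 fires R3, giving cable_seated.
Round 4 fires R1, giving overheat.
Derived: gpu_fault (round 1), cable_seated (round 3), firmware_stale (round 1). ticket_escalated never appears in any round.

ticket_escalated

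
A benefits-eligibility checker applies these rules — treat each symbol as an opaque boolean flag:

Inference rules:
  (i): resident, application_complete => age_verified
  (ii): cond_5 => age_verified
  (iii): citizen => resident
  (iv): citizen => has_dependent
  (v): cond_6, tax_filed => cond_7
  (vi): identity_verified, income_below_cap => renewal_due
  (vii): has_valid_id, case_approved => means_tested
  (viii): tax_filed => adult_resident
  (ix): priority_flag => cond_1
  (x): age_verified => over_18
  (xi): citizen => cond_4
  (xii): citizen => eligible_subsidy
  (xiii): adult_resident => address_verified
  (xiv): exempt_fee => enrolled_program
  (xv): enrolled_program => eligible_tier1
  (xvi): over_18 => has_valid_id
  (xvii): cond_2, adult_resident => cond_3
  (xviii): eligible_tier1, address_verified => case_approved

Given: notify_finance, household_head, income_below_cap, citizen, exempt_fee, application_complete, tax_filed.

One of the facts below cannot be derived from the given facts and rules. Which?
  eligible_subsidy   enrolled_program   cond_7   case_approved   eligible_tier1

Round 1 fires (iii), (iv), (viii), (xi), (xii), (xiv), giving resident, has_dependent, adult_resident, cond_4, eligible_subsidy, enrolled_program.
Round 2 fires (i), (xiii), (xv), giving age_verified, address_verified, eligible_tier1.
Round 3 fires (x), (xviii), giving over_18, case_approved.
Round 4 fires (xvi), giving has_valid_id.
Round 5 fires (vii), giving means_tested.
Derived: enrolled_program (round 1), eligible_tier1 (round 2), case_approved (round 3), eligible_subsidy (round 1). cond_7 never appears in any round.

cond_7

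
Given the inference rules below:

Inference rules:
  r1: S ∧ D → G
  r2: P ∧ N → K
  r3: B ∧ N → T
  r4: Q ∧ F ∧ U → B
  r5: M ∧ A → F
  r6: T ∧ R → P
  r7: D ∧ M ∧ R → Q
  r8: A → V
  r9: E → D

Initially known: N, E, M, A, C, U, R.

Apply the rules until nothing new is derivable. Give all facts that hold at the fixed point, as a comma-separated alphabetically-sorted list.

A, B, C, D, E, F, K, M, N, P, Q, R, T, U, V

Round 1: r5 [M ∧ A → F]; r8 [A → V]; r9 [E → D]. New: F, V, D.
Round 2: r7 [D ∧ M ∧ R → Q]. New: Q.
Round 3: r4 [Q ∧ F ∧ U → B]. New: B.
Round 4: r3 [B ∧ N → T]. New: T.
Round 5: r6 [T ∧ R → P]. New: P.
Round 6: r2 [P ∧ N → K]. New: K.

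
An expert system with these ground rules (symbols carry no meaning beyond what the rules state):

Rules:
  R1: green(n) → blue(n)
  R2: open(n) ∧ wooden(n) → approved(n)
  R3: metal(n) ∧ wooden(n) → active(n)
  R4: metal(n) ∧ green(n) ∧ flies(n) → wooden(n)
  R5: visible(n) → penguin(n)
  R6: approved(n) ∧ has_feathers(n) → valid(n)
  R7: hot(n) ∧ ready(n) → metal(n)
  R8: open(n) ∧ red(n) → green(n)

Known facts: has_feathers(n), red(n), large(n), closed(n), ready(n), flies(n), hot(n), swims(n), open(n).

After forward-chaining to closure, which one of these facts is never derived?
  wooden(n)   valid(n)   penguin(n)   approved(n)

Round 1 — R7, R8, derive metal(n), green(n).
Round 2 — R1, R4, derive blue(n), wooden(n).
Round 3 — R2, R3, derive approved(n), active(n).
Round 4 — R6, derive valid(n).
Derived: approved(n) (round 3), wooden(n) (round 2), valid(n) (round 4). penguin(n) never appears in any round.

penguin(n)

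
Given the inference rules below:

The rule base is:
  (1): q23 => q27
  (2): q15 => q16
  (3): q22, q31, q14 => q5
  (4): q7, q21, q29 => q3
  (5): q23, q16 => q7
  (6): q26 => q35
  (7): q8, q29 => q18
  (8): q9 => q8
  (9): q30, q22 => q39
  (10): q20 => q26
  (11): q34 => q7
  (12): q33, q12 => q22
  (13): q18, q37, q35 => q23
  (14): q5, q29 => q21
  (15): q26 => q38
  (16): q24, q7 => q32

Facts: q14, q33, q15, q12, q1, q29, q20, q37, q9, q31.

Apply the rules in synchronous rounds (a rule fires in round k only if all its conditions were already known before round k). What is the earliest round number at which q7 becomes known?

4

Round 1: (2) [q15 => q16]; (8) [q9 => q8]; (10) [q20 => q26]; (12) [q33, q12 => q22]. Adds q16, q8, q26, q22.
Round 2: (3) [q22, q31, q14 => q5]; (6) [q26 => q35]; (7) [q8, q29 => q18]; (15) [q26 => q38]. Adds q5, q35, q18, q38.
Round 3: (13) [q18, q37, q35 => q23]; (14) [q5, q29 => q21]. Adds q23, q21.
Round 4: (1) [q23 => q27]; (5) [q23, q16 => q7]. Adds q27, q7.
q7 first appears in round 4.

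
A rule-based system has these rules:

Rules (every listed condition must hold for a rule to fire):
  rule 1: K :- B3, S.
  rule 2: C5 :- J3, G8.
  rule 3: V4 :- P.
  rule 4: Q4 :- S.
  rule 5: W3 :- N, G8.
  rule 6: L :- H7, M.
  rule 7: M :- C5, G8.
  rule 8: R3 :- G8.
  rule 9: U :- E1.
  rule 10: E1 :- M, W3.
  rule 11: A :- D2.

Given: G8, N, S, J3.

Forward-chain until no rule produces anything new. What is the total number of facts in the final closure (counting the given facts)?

11

Round 1 fires rule 2, rule 4, rule 5, rule 8, giving C5, Q4, W3, R3.
Round 2 fires rule 7, giving M.
Round 3 fires rule 10, giving E1.
Round 4 fires rule 9, giving U.
Closure: {C5, E1, G8, J3, M, N, Q4, R3, S, U, W3} — 11 facts.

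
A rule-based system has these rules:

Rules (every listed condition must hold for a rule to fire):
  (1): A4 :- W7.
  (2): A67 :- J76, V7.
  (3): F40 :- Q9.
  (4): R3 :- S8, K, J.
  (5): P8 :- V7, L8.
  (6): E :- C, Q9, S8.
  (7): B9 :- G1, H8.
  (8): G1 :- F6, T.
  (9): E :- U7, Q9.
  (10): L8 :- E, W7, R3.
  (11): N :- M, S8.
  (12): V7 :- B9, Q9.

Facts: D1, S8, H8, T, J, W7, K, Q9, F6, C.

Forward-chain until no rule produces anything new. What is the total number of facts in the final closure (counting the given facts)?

Round 1: (1) [A4 :- W7.]; (3) [F40 :- Q9.]; (4) [R3 :- S8, K, J.]; (6) [E :- C, Q9, S8.]; (8) [G1 :- F6, T.]. Adds A4, F40, R3, E, G1.
Round 2: (7) [B9 :- G1, H8.]; (10) [L8 :- E, W7, R3.]. Adds B9, L8.
Round 3: (12) [V7 :- B9, Q9.]. Adds V7.
Round 4: (5) [P8 :- V7, L8.]. Adds P8.
Closure: {A4, B9, C, D1, E, F40, F6, G1, H8, J, K, L8, P8, Q9, R3, S8, T, V7, W7} — 19 facts.

19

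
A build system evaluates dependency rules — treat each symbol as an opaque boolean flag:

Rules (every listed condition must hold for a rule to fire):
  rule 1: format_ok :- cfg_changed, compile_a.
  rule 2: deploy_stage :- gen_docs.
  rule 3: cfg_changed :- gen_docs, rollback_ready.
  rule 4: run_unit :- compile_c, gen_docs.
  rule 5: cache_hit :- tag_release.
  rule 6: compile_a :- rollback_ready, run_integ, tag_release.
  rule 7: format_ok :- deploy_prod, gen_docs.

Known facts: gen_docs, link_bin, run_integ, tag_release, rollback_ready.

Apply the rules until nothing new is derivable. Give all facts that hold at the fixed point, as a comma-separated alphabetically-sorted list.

Round 1: rule 2 [deploy_stage :- gen_docs.]; rule 3 [cfg_changed :- gen_docs, rollback_ready.]; rule 5 [cache_hit :- tag_release.]; rule 6 [compile_a :- rollback_ready, run_integ, tag_release.]. Adds deploy_stage, cfg_changed, cache_hit, compile_a.
Round 2: rule 1 [format_ok :- cfg_changed, compile_a.]. Adds format_ok.

cache_hit, cfg_changed, compile_a, deploy_stage, format_ok, gen_docs, link_bin, rollback_ready, run_integ, tag_release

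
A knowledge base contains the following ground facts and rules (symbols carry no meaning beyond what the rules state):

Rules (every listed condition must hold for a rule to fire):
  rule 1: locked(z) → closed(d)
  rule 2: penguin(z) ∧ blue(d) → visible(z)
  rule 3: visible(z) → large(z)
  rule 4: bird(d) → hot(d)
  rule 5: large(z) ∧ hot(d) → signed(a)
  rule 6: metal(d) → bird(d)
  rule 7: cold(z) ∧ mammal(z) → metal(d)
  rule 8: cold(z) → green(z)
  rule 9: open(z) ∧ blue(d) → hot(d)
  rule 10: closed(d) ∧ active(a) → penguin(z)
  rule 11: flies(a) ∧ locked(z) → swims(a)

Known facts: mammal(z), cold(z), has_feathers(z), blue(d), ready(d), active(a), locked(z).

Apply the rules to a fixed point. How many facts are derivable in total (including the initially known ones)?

16

Round 1: rule 1 [locked(z) → closed(d)]; rule 7 [cold(z) ∧ mammal(z) → metal(d)]; rule 8 [cold(z) → green(z)]. New: closed(d), metal(d), green(z).
Round 2: rule 6 [metal(d) → bird(d)]; rule 10 [closed(d) ∧ active(a) → penguin(z)]. New: bird(d), penguin(z).
Round 3: rule 2 [penguin(z) ∧ blue(d) → visible(z)]; rule 4 [bird(d) → hot(d)]. New: visible(z), hot(d).
Round 4: rule 3 [visible(z) → large(z)]. New: large(z).
Round 5: rule 5 [large(z) ∧ hot(d) → signed(a)]. New: signed(a).
Closure: {active(a), bird(d), blue(d), closed(d), cold(z), green(z), has_feathers(z), hot(d), large(z), locked(z), mammal(z), metal(d), penguin(z), ready(d), signed(a), visible(z)} — 16 facts.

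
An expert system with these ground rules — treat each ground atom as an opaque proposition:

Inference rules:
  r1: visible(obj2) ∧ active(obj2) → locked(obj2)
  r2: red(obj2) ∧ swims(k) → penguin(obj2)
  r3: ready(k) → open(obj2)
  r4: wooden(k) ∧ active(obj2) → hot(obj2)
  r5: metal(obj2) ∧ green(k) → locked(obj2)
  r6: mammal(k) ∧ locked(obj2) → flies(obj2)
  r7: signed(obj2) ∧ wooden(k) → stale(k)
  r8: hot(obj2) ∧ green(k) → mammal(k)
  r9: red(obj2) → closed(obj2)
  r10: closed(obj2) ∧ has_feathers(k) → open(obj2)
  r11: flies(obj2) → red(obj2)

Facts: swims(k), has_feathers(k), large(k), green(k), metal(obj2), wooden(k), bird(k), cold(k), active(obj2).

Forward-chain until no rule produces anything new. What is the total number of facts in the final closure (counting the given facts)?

Round 1: r4 [wooden(k) ∧ active(obj2) → hot(obj2)]; r5 [metal(obj2) ∧ green(k) → locked(obj2)]. Adds hot(obj2), locked(obj2).
Round 2: r8 [hot(obj2) ∧ green(k) → mammal(k)]. Adds mammal(k).
Round 3: r6 [mammal(k) ∧ locked(obj2) → flies(obj2)]. Adds flies(obj2).
Round 4: r11 [flies(obj2) → red(obj2)]. Adds red(obj2).
Round 5: r2 [red(obj2) ∧ swims(k) → penguin(obj2)]; r9 [red(obj2) → closed(obj2)]. Adds penguin(obj2), closed(obj2).
Round 6: r10 [closed(obj2) ∧ has_feathers(k) → open(obj2)]. Adds open(obj2).
Closure: {active(obj2), bird(k), closed(obj2), cold(k), flies(obj2), green(k), has_feathers(k), hot(obj2), large(k), locked(obj2), mammal(k), metal(obj2), open(obj2), penguin(obj2), red(obj2), swims(k), wooden(k)} — 17 facts.

17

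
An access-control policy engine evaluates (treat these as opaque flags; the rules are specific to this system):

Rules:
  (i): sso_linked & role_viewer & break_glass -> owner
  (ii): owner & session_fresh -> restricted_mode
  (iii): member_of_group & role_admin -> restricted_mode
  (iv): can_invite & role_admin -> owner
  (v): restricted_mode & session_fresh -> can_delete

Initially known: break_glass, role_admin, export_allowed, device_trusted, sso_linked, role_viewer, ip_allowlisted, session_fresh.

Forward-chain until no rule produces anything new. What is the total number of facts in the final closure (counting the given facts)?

Round 1: (i) [sso_linked & role_viewer & break_glass -> owner]. New: owner.
Round 2: (ii) [owner & session_fresh -> restricted_mode]. New: restricted_mode.
Round 3: (v) [restricted_mode & session_fresh -> can_delete]. New: can_delete.
Closure: {break_glass, can_delete, device_trusted, export_allowed, ip_allowlisted, owner, restricted_mode, role_admin, role_viewer, session_fresh, sso_linked} — 11 facts.

11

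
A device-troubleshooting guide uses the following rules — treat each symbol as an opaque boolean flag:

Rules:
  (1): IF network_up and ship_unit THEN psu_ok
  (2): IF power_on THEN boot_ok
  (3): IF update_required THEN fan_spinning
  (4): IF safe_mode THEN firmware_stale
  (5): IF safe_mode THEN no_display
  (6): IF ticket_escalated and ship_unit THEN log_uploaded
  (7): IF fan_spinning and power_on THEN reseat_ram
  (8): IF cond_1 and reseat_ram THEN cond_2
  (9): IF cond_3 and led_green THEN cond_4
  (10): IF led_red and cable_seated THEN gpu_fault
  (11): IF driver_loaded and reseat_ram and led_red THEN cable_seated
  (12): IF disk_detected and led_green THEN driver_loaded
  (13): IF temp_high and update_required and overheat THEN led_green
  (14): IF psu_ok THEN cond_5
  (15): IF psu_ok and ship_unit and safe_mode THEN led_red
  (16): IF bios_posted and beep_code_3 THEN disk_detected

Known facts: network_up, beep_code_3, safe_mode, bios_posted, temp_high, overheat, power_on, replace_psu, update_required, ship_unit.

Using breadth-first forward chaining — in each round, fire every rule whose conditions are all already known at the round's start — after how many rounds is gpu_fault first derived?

4

Round 1: (1) [IF network_up and ship_unit THEN psu_ok]; (2) [IF power_on THEN boot_ok]; (3) [IF update_required THEN fan_spinning]; (4) [IF safe_mode THEN firmware_stale]; (5) [IF safe_mode THEN no_display]; (13) [IF temp_high and update_required and overheat THEN led_green]; (16) [IF bios_posted and beep_code_3 THEN disk_detected]. Adds psu_ok, boot_ok, fan_spinning, firmware_stale, no_display, led_green, disk_detected.
Round 2: (7) [IF fan_spinning and power_on THEN reseat_ram]; (12) [IF disk_detected and led_green THEN driver_loaded]; (14) [IF psu_ok THEN cond_5]; (15) [IF psu_ok and ship_unit and safe_mode THEN led_red]. Adds reseat_ram, driver_loaded, cond_5, led_red.
Round 3: (11) [IF driver_loaded and reseat_ram and led_red THEN cable_seated]. Adds cable_seated.
Round 4: (10) [IF led_red and cable_seated THEN gpu_fault]. Adds gpu_fault.
gpu_fault first appears in round 4.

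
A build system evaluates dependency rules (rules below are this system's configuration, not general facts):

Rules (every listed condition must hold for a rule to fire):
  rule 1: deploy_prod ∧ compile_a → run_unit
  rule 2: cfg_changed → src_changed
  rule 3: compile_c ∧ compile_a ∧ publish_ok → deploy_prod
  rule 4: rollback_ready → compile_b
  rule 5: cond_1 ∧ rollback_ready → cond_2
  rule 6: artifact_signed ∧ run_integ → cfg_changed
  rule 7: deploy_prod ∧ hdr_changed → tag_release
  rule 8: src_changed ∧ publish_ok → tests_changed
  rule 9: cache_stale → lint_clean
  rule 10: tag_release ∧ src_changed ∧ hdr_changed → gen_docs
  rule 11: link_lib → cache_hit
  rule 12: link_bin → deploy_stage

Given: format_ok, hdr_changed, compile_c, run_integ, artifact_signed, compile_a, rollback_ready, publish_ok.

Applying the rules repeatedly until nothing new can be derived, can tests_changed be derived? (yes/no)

yes

Round 1: rule 3 [compile_c ∧ compile_a ∧ publish_ok → deploy_prod]; rule 4 [rollback_ready → compile_b]; rule 6 [artifact_signed ∧ run_integ → cfg_changed]. New: deploy_prod, compile_b, cfg_changed.
Round 2: rule 1 [deploy_prod ∧ compile_a → run_unit]; rule 2 [cfg_changed → src_changed]; rule 7 [deploy_prod ∧ hdr_changed → tag_release]. New: run_unit, src_changed, tag_release.
Round 3: rule 8 [src_changed ∧ publish_ok → tests_changed]; rule 10 [tag_release ∧ src_changed ∧ hdr_changed → gen_docs]. New: tests_changed, gen_docs.
tests_changed appears in round 3, so it is derivable.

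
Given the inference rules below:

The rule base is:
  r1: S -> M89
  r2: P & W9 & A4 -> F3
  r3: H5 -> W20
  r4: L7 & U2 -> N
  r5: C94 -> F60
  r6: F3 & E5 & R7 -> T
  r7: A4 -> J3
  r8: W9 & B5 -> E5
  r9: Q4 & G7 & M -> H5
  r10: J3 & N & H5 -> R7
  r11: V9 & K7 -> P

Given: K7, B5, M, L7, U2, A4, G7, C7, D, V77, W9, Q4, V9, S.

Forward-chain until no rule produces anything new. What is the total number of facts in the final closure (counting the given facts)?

24

[1] r1 [S -> M89]; r4 [L7 & U2 -> N]; r7 [A4 -> J3]; r8 [W9 & B5 -> E5]; r9 [Q4 & G7 & M -> H5]; r11 [V9 & K7 -> P]. ⇒ new: M89, N, J3, E5, H5, P.
[2] r2 [P & W9 & A4 -> F3]; r3 [H5 -> W20]; r10 [J3 & N & H5 -> R7]. ⇒ new: F3, W20, R7.
[3] r6 [F3 & E5 & R7 -> T]. ⇒ new: T.
Closure: {A4, B5, C7, D, E5, F3, G7, H5, J3, K7, L7, M, M89, N, P, Q4, R7, S, T, U2, V77, V9, W20, W9} — 24 facts.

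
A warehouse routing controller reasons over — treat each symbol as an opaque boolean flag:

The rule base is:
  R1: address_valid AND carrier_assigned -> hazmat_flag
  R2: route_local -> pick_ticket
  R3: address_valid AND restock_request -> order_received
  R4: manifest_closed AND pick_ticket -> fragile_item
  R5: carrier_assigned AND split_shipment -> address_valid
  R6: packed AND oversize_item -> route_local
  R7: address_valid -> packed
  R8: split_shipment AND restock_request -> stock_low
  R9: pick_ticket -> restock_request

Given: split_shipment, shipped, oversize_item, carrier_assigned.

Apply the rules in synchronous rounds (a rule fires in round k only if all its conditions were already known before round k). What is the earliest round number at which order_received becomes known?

Round 1 fires R5, giving address_valid.
Round 2 fires R1, R7, giving hazmat_flag, packed.
Round 3 fires R6, giving route_local.
Round 4 fires R2, giving pick_ticket.
Round 5 fires R9, giving restock_request.
Round 6 fires R3, R8, giving order_received, stock_low.
order_received first appears in round 6.

6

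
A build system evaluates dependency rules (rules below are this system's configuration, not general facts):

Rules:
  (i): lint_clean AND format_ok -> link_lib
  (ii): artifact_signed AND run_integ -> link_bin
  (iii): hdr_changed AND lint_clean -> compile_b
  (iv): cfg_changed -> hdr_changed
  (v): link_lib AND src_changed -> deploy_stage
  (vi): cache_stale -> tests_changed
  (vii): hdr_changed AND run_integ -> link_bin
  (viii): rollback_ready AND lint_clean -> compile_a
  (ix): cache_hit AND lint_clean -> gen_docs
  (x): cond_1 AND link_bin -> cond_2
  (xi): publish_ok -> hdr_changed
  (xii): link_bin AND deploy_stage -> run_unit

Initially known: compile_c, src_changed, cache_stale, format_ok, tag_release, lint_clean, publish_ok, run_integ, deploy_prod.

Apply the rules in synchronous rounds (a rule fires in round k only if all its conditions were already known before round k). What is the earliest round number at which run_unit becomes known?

3

[1] (i) [lint_clean AND format_ok -> link_lib]; (vi) [cache_stale -> tests_changed]; (xi) [publish_ok -> hdr_changed]. ⇒ new: link_lib, tests_changed, hdr_changed.
[2] (iii) [hdr_changed AND lint_clean -> compile_b]; (v) [link_lib AND src_changed -> deploy_stage]; (vii) [hdr_changed AND run_integ -> link_bin]. ⇒ new: compile_b, deploy_stage, link_bin.
[3] (xii) [link_bin AND deploy_stage -> run_unit]. ⇒ new: run_unit.
run_unit first appears in round 3.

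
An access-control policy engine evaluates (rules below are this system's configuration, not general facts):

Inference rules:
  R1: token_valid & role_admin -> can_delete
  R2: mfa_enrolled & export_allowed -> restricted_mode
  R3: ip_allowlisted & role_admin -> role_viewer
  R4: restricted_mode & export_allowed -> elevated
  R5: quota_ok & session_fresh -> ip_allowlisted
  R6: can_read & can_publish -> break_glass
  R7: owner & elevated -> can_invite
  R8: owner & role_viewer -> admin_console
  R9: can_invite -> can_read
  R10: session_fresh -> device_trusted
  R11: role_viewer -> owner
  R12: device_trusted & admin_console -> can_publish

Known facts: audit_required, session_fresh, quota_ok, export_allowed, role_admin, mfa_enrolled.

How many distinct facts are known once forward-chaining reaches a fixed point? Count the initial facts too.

Round 1: R2 [mfa_enrolled & export_allowed -> restricted_mode]; R5 [quota_ok & session_fresh -> ip_allowlisted]; R10 [session_fresh -> device_trusted]. Adds restricted_mode, ip_allowlisted, device_trusted.
Round 2: R3 [ip_allowlisted & role_admin -> role_viewer]; R4 [restricted_mode & export_allowed -> elevated]. Adds role_viewer, elevated.
Round 3: R11 [role_viewer -> owner]. Adds owner.
Round 4: R7 [owner & elevated -> can_invite]; R8 [owner & role_viewer -> admin_console]. Adds can_invite, admin_console.
Round 5: R9 [can_invite -> can_read]; R12 [device_trusted & admin_console -> can_publish]. Adds can_read, can_publish.
Round 6: R6 [can_read & can_publish -> break_glass]. Adds break_glass.
Closure: {admin_console, audit_required, break_glass, can_invite, can_publish, can_read, device_trusted, elevated, export_allowed, ip_allowlisted, mfa_enrolled, owner, quota_ok, restricted_mode, role_admin, role_viewer, session_fresh} — 17 facts.

17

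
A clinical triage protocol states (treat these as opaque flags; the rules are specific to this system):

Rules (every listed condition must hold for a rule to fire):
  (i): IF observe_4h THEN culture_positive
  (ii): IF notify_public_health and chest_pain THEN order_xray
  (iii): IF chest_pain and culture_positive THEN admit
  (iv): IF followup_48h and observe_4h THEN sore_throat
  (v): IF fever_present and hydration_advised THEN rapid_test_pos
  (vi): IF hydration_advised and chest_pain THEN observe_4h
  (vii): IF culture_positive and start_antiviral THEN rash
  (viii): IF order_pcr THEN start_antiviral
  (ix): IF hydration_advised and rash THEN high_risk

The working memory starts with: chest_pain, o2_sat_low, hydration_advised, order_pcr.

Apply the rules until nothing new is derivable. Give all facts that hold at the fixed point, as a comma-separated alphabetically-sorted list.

[1] (vi) [IF hydration_advised and chest_pain THEN observe_4h]; (viii) [IF order_pcr THEN start_antiviral]. ⇒ new: observe_4h, start_antiviral.
[2] (i) [IF observe_4h THEN culture_positive]. ⇒ new: culture_positive.
[3] (iii) [IF chest_pain and culture_positive THEN admit]; (vii) [IF culture_positive and start_antiviral THEN rash]. ⇒ new: admit, rash.
[4] (ix) [IF hydration_advised and rash THEN high_risk]. ⇒ new: high_risk.

admit, chest_pain, culture_positive, high_risk, hydration_advised, o2_sat_low, observe_4h, order_pcr, rash, start_antiviral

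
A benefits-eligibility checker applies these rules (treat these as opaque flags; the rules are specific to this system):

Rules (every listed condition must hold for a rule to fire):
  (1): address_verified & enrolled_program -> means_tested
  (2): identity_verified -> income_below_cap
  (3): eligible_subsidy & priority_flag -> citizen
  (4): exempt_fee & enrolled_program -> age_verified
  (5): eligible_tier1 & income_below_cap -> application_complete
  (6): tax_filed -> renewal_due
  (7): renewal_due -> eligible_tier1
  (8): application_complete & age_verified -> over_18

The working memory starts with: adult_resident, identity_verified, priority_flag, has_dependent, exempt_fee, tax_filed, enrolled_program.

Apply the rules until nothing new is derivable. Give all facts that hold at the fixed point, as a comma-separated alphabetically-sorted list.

adult_resident, age_verified, application_complete, eligible_tier1, enrolled_program, exempt_fee, has_dependent, identity_verified, income_below_cap, over_18, priority_flag, renewal_due, tax_filed

Round 1 — (2), (4), (6), derive income_below_cap, age_verified, renewal_due.
Round 2 — (7), derive eligible_tier1.
Round 3 — (5), derive application_complete.
Round 4 — (8), derive over_18.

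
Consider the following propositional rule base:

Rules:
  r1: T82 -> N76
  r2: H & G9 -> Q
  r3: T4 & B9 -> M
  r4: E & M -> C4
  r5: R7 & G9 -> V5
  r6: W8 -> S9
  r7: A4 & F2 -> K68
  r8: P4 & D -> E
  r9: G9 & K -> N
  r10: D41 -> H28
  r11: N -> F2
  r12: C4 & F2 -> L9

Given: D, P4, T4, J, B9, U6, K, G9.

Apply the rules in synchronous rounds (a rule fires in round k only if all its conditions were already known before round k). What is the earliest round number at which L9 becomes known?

3

[1] r3 [T4 & B9 -> M]; r8 [P4 & D -> E]; r9 [G9 & K -> N]. ⇒ new: M, E, N.
[2] r4 [E & M -> C4]; r11 [N -> F2]. ⇒ new: C4, F2.
[3] r12 [C4 & F2 -> L9]. ⇒ new: L9.
L9 first appears in round 3.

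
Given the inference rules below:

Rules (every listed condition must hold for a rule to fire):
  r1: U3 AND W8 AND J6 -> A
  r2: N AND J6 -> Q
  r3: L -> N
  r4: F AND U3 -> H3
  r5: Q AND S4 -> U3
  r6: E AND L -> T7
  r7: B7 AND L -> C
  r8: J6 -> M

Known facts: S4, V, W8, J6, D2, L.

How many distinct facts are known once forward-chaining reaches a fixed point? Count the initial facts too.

11

Round 1: r3 [L -> N]; r8 [J6 -> M]. Adds N, M.
Round 2: r2 [N AND J6 -> Q]. Adds Q.
Round 3: r5 [Q AND S4 -> U3]. Adds U3.
Round 4: r1 [U3 AND W8 AND J6 -> A]. Adds A.
Closure: {A, D2, J6, L, M, N, Q, S4, U3, V, W8} — 11 facts.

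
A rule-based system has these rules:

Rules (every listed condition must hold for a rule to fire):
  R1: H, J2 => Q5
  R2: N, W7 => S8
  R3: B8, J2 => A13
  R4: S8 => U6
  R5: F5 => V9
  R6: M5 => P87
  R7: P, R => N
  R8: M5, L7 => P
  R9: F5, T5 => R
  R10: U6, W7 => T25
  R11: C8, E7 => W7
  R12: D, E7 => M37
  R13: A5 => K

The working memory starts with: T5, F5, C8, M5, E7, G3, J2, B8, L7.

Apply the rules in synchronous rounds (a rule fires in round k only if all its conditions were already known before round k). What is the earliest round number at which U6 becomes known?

4

Round 1 fires R3, R5, R6, R8, R9, R11, giving A13, V9, P87, P, R, W7.
Round 2 fires R7, giving N.
Round 3 fires R2, giving S8.
Round 4 fires R4, giving U6.
U6 first appears in round 4.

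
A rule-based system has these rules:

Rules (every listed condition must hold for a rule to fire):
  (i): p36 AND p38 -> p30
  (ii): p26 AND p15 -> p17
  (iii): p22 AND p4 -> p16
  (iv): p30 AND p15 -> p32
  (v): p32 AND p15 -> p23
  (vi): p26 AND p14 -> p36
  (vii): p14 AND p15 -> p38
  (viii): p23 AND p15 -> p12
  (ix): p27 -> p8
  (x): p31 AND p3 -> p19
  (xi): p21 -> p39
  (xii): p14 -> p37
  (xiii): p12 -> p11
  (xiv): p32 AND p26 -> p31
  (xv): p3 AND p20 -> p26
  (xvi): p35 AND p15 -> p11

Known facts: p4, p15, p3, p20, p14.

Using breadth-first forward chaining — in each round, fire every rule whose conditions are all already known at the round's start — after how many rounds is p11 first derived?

Round 1 fires (vii), (xii), (xv), giving p38, p37, p26.
Round 2 fires (ii), (vi), giving p17, p36.
Round 3 fires (i), giving p30.
Round 4 fires (iv), giving p32.
Round 5 fires (v), (xiv), giving p23, p31.
Round 6 fires (viii), (x), giving p12, p19.
Round 7 fires (xiii), giving p11.
p11 first appears in round 7.

7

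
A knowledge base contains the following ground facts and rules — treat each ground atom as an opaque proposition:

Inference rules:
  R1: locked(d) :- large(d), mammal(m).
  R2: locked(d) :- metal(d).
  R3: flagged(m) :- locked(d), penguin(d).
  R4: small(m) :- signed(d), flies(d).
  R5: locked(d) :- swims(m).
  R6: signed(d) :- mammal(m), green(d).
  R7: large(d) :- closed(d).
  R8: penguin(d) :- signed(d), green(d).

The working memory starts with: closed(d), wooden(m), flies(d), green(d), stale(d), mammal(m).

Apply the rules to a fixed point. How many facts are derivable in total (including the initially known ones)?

12

Round 1: R6 [signed(d) :- mammal(m), green(d).]; R7 [large(d) :- closed(d).]. Adds signed(d), large(d).
Round 2: R1 [locked(d) :- large(d), mammal(m).]; R4 [small(m) :- signed(d), flies(d).]; R8 [penguin(d) :- signed(d), green(d).]. Adds locked(d), small(m), penguin(d).
Round 3: R3 [flagged(m) :- locked(d), penguin(d).]. Adds flagged(m).
Closure: {closed(d), flagged(m), flies(d), green(d), large(d), locked(d), mammal(m), penguin(d), signed(d), small(m), stale(d), wooden(m)} — 12 facts.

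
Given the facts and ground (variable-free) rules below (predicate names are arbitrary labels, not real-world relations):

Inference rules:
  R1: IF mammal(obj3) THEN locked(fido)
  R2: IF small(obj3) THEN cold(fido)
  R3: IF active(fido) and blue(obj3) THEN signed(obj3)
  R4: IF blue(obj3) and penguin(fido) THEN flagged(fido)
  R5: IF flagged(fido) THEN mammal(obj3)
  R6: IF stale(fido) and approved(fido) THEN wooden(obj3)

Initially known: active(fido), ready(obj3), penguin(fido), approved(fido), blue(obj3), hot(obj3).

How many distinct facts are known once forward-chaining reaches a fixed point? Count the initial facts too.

10

[1] R3 [IF active(fido) and blue(obj3) THEN signed(obj3)]; R4 [IF blue(obj3) and penguin(fido) THEN flagged(fido)]. ⇒ new: signed(obj3), flagged(fido).
[2] R5 [IF flagged(fido) THEN mammal(obj3)]. ⇒ new: mammal(obj3).
[3] R1 [IF mammal(obj3) THEN locked(fido)]. ⇒ new: locked(fido).
Closure: {active(fido), approved(fido), blue(obj3), flagged(fido), hot(obj3), locked(fido), mammal(obj3), penguin(fido), ready(obj3), signed(obj3)} — 10 facts.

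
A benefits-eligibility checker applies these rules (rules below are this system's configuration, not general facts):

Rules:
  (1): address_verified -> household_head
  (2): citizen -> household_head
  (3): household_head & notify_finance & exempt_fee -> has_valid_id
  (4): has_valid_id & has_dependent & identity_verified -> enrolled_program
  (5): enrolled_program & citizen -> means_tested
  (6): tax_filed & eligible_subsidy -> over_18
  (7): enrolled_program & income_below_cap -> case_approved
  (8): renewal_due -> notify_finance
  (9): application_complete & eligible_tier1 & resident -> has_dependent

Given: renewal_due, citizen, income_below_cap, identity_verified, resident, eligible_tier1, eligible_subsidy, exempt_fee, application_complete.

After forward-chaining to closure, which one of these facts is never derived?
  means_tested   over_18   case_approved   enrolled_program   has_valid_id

over_18

[1] (2) [citizen -> household_head]; (8) [renewal_due -> notify_finance]; (9) [application_complete & eligible_tier1 & resident -> has_dependent]. ⇒ new: household_head, notify_finance, has_dependent.
[2] (3) [household_head & notify_finance & exempt_fee -> has_valid_id]. ⇒ new: has_valid_id.
[3] (4) [has_valid_id & has_dependent & identity_verified -> enrolled_program]. ⇒ new: enrolled_program.
[4] (5) [enrolled_program & citizen -> means_tested]; (7) [enrolled_program & income_below_cap -> case_approved]. ⇒ new: means_tested, case_approved.
Derived: has_valid_id (round 2), enrolled_program (round 3), case_approved (round 4), means_tested (round 4). over_18 never appears in any round.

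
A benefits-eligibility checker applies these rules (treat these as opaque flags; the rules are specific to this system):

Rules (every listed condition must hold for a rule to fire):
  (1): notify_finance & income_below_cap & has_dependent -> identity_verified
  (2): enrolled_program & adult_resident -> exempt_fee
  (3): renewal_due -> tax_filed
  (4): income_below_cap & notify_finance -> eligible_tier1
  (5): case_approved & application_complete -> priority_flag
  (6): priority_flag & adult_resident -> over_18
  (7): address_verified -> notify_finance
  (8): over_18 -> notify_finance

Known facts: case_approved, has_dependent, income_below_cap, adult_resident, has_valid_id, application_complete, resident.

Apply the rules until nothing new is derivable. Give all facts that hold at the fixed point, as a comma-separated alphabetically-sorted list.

Round 1: (5) [case_approved & application_complete -> priority_flag]. New: priority_flag.
Round 2: (6) [priority_flag & adult_resident -> over_18]. New: over_18.
Round 3: (8) [over_18 -> notify_finance]. New: notify_finance.
Round 4: (1) [notify_finance & income_below_cap & has_dependent -> identity_verified]; (4) [income_below_cap & notify_finance -> eligible_tier1]. New: identity_verified, eligible_tier1.

adult_resident, application_complete, case_approved, eligible_tier1, has_dependent, has_valid_id, identity_verified, income_below_cap, notify_finance, over_18, priority_flag, resident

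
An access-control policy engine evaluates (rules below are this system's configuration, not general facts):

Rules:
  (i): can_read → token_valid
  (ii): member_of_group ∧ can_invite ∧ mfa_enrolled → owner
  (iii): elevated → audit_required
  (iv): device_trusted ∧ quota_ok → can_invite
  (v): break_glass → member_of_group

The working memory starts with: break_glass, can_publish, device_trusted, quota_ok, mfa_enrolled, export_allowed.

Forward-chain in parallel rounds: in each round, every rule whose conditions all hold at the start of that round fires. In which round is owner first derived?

2

Round 1 fires (iv), (v), giving can_invite, member_of_group.
Round 2 fires (ii), giving owner.
owner first appears in round 2.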